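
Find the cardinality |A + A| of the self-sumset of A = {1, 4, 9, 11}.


A + A = {a + a' : a, a' ∈ A}; |A| = 4.
General bounds: 2|A| - 1 ≤ |A + A| ≤ |A|(|A|+1)/2, i.e. 7 ≤ |A + A| ≤ 10.
Lower bound 2|A|-1 is attained iff A is an arithmetic progression.
Enumerate sums a + a' for a ≤ a' (symmetric, so this suffices):
a = 1: 1+1=2, 1+4=5, 1+9=10, 1+11=12
a = 4: 4+4=8, 4+9=13, 4+11=15
a = 9: 9+9=18, 9+11=20
a = 11: 11+11=22
Distinct sums: {2, 5, 8, 10, 12, 13, 15, 18, 20, 22}
|A + A| = 10

|A + A| = 10


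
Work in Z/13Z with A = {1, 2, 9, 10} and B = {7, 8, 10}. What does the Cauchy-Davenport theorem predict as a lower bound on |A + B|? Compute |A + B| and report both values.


Cauchy-Davenport: |A + B| ≥ min(p, |A| + |B| - 1) for A, B nonempty in Z/pZ.
|A| = 4, |B| = 3, p = 13.
CD lower bound = min(13, 4 + 3 - 1) = min(13, 6) = 6.
Compute A + B mod 13 directly:
a = 1: 1+7=8, 1+8=9, 1+10=11
a = 2: 2+7=9, 2+8=10, 2+10=12
a = 9: 9+7=3, 9+8=4, 9+10=6
a = 10: 10+7=4, 10+8=5, 10+10=7
A + B = {3, 4, 5, 6, 7, 8, 9, 10, 11, 12}, so |A + B| = 10.
Verify: 10 ≥ 6? Yes ✓.

CD lower bound = 6, actual |A + B| = 10.


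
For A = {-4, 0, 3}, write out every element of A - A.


A - A = {a - a' : a, a' ∈ A}.
Compute a - a' for each ordered pair (a, a'):
a = -4: -4--4=0, -4-0=-4, -4-3=-7
a = 0: 0--4=4, 0-0=0, 0-3=-3
a = 3: 3--4=7, 3-0=3, 3-3=0
Collecting distinct values (and noting 0 appears from a-a):
A - A = {-7, -4, -3, 0, 3, 4, 7}
|A - A| = 7

A - A = {-7, -4, -3, 0, 3, 4, 7}


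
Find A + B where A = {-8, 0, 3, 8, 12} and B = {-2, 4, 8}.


A + B = {a + b : a ∈ A, b ∈ B}.
Enumerate all |A|·|B| = 5·3 = 15 pairs (a, b) and collect distinct sums.
a = -8: -8+-2=-10, -8+4=-4, -8+8=0
a = 0: 0+-2=-2, 0+4=4, 0+8=8
a = 3: 3+-2=1, 3+4=7, 3+8=11
a = 8: 8+-2=6, 8+4=12, 8+8=16
a = 12: 12+-2=10, 12+4=16, 12+8=20
Collecting distinct sums: A + B = {-10, -4, -2, 0, 1, 4, 6, 7, 8, 10, 11, 12, 16, 20}
|A + B| = 14

A + B = {-10, -4, -2, 0, 1, 4, 6, 7, 8, 10, 11, 12, 16, 20}


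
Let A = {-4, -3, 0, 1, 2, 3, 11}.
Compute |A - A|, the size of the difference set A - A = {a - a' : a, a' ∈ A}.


A - A = {a - a' : a, a' ∈ A}; |A| = 7.
Bounds: 2|A|-1 ≤ |A - A| ≤ |A|² - |A| + 1, i.e. 13 ≤ |A - A| ≤ 43.
Note: 0 ∈ A - A always (from a - a). The set is symmetric: if d ∈ A - A then -d ∈ A - A.
Enumerate nonzero differences d = a - a' with a > a' (then include -d):
Positive differences: {1, 2, 3, 4, 5, 6, 7, 8, 9, 10, 11, 14, 15}
Full difference set: {0} ∪ (positive diffs) ∪ (negative diffs).
|A - A| = 1 + 2·13 = 27 (matches direct enumeration: 27).

|A - A| = 27


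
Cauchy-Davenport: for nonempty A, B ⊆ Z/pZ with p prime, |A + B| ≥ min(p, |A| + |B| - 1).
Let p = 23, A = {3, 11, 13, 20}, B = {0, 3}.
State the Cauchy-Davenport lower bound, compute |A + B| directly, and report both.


Cauchy-Davenport: |A + B| ≥ min(p, |A| + |B| - 1) for A, B nonempty in Z/pZ.
|A| = 4, |B| = 2, p = 23.
CD lower bound = min(23, 4 + 2 - 1) = min(23, 5) = 5.
Compute A + B mod 23 directly:
a = 3: 3+0=3, 3+3=6
a = 11: 11+0=11, 11+3=14
a = 13: 13+0=13, 13+3=16
a = 20: 20+0=20, 20+3=0
A + B = {0, 3, 6, 11, 13, 14, 16, 20}, so |A + B| = 8.
Verify: 8 ≥ 5? Yes ✓.

CD lower bound = 5, actual |A + B| = 8.


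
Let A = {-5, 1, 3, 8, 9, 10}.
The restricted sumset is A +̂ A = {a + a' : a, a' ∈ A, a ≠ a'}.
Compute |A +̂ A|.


Restricted sumset: A +̂ A = {a + a' : a ∈ A, a' ∈ A, a ≠ a'}.
Equivalently, take A + A and drop any sum 2a that is achievable ONLY as a + a for a ∈ A (i.e. sums representable only with equal summands).
Enumerate pairs (a, a') with a < a' (symmetric, so each unordered pair gives one sum; this covers all a ≠ a'):
  -5 + 1 = -4
  -5 + 3 = -2
  -5 + 8 = 3
  -5 + 9 = 4
  -5 + 10 = 5
  1 + 3 = 4
  1 + 8 = 9
  1 + 9 = 10
  1 + 10 = 11
  3 + 8 = 11
  3 + 9 = 12
  3 + 10 = 13
  8 + 9 = 17
  8 + 10 = 18
  9 + 10 = 19
Collected distinct sums: {-4, -2, 3, 4, 5, 9, 10, 11, 12, 13, 17, 18, 19}
|A +̂ A| = 13
(Reference bound: |A +̂ A| ≥ 2|A| - 3 for |A| ≥ 2, with |A| = 6 giving ≥ 9.)

|A +̂ A| = 13


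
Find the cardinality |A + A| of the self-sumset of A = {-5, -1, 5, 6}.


A + A = {a + a' : a, a' ∈ A}; |A| = 4.
General bounds: 2|A| - 1 ≤ |A + A| ≤ |A|(|A|+1)/2, i.e. 7 ≤ |A + A| ≤ 10.
Lower bound 2|A|-1 is attained iff A is an arithmetic progression.
Enumerate sums a + a' for a ≤ a' (symmetric, so this suffices):
a = -5: -5+-5=-10, -5+-1=-6, -5+5=0, -5+6=1
a = -1: -1+-1=-2, -1+5=4, -1+6=5
a = 5: 5+5=10, 5+6=11
a = 6: 6+6=12
Distinct sums: {-10, -6, -2, 0, 1, 4, 5, 10, 11, 12}
|A + A| = 10

|A + A| = 10


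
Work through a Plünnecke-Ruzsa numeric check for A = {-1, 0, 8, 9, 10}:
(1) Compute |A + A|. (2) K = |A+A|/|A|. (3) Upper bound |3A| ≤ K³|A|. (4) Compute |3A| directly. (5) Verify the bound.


|A| = 5.
Step 1: Compute A + A by enumerating all 25 pairs.
A + A = {-2, -1, 0, 7, 8, 9, 10, 16, 17, 18, 19, 20}, so |A + A| = 12.
Step 2: Doubling constant K = |A + A|/|A| = 12/5 = 12/5 ≈ 2.4000.
Step 3: Plünnecke-Ruzsa gives |3A| ≤ K³·|A| = (2.4000)³ · 5 ≈ 69.1200.
Step 4: Compute 3A = A + A + A directly by enumerating all triples (a,b,c) ∈ A³; |3A| = 22.
Step 5: Check 22 ≤ 69.1200? Yes ✓.

K = 12/5, Plünnecke-Ruzsa bound K³|A| ≈ 69.1200, |3A| = 22, inequality holds.


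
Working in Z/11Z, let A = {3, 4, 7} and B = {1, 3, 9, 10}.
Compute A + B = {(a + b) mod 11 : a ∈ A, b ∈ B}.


Work in Z/11Z: reduce every sum a + b modulo 11.
Enumerate all 12 pairs:
a = 3: 3+1=4, 3+3=6, 3+9=1, 3+10=2
a = 4: 4+1=5, 4+3=7, 4+9=2, 4+10=3
a = 7: 7+1=8, 7+3=10, 7+9=5, 7+10=6
Distinct residues collected: {1, 2, 3, 4, 5, 6, 7, 8, 10}
|A + B| = 9 (out of 11 total residues).

A + B = {1, 2, 3, 4, 5, 6, 7, 8, 10}


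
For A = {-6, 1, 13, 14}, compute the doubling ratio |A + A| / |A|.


|A| = 4.
Compute A + A by enumerating all 16 pairs.
A + A = {-12, -5, 2, 7, 8, 14, 15, 26, 27, 28}, so |A + A| = 10.
K = |A + A| / |A| = 10/4 = 5/2 ≈ 2.5000.
Reference: AP of size 4 gives K = 7/4 ≈ 1.7500; a fully generic set of size 4 gives K ≈ 2.5000.

|A| = 4, |A + A| = 10, K = 10/4 = 5/2.


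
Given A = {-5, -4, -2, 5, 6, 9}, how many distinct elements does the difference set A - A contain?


A - A = {a - a' : a, a' ∈ A}; |A| = 6.
Bounds: 2|A|-1 ≤ |A - A| ≤ |A|² - |A| + 1, i.e. 11 ≤ |A - A| ≤ 31.
Note: 0 ∈ A - A always (from a - a). The set is symmetric: if d ∈ A - A then -d ∈ A - A.
Enumerate nonzero differences d = a - a' with a > a' (then include -d):
Positive differences: {1, 2, 3, 4, 7, 8, 9, 10, 11, 13, 14}
Full difference set: {0} ∪ (positive diffs) ∪ (negative diffs).
|A - A| = 1 + 2·11 = 23 (matches direct enumeration: 23).

|A - A| = 23


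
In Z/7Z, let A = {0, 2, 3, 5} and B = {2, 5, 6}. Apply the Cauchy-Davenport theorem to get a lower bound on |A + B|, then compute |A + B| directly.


Cauchy-Davenport: |A + B| ≥ min(p, |A| + |B| - 1) for A, B nonempty in Z/pZ.
|A| = 4, |B| = 3, p = 7.
CD lower bound = min(7, 4 + 3 - 1) = min(7, 6) = 6.
Compute A + B mod 7 directly:
a = 0: 0+2=2, 0+5=5, 0+6=6
a = 2: 2+2=4, 2+5=0, 2+6=1
a = 3: 3+2=5, 3+5=1, 3+6=2
a = 5: 5+2=0, 5+5=3, 5+6=4
A + B = {0, 1, 2, 3, 4, 5, 6}, so |A + B| = 7.
Verify: 7 ≥ 6? Yes ✓.

CD lower bound = 6, actual |A + B| = 7.


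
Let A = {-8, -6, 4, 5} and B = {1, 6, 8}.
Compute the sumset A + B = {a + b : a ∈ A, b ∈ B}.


A + B = {a + b : a ∈ A, b ∈ B}.
Enumerate all |A|·|B| = 4·3 = 12 pairs (a, b) and collect distinct sums.
a = -8: -8+1=-7, -8+6=-2, -8+8=0
a = -6: -6+1=-5, -6+6=0, -6+8=2
a = 4: 4+1=5, 4+6=10, 4+8=12
a = 5: 5+1=6, 5+6=11, 5+8=13
Collecting distinct sums: A + B = {-7, -5, -2, 0, 2, 5, 6, 10, 11, 12, 13}
|A + B| = 11

A + B = {-7, -5, -2, 0, 2, 5, 6, 10, 11, 12, 13}


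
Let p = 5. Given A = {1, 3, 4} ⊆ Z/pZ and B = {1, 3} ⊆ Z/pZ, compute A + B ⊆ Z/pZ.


Work in Z/5Z: reduce every sum a + b modulo 5.
Enumerate all 6 pairs:
a = 1: 1+1=2, 1+3=4
a = 3: 3+1=4, 3+3=1
a = 4: 4+1=0, 4+3=2
Distinct residues collected: {0, 1, 2, 4}
|A + B| = 4 (out of 5 total residues).

A + B = {0, 1, 2, 4}


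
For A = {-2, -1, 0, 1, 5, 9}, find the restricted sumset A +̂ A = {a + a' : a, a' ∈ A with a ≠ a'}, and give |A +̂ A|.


Restricted sumset: A +̂ A = {a + a' : a ∈ A, a' ∈ A, a ≠ a'}.
Equivalently, take A + A and drop any sum 2a that is achievable ONLY as a + a for a ∈ A (i.e. sums representable only with equal summands).
Enumerate pairs (a, a') with a < a' (symmetric, so each unordered pair gives one sum; this covers all a ≠ a'):
  -2 + -1 = -3
  -2 + 0 = -2
  -2 + 1 = -1
  -2 + 5 = 3
  -2 + 9 = 7
  -1 + 0 = -1
  -1 + 1 = 0
  -1 + 5 = 4
  -1 + 9 = 8
  0 + 1 = 1
  0 + 5 = 5
  0 + 9 = 9
  1 + 5 = 6
  1 + 9 = 10
  5 + 9 = 14
Collected distinct sums: {-3, -2, -1, 0, 1, 3, 4, 5, 6, 7, 8, 9, 10, 14}
|A +̂ A| = 14
(Reference bound: |A +̂ A| ≥ 2|A| - 3 for |A| ≥ 2, with |A| = 6 giving ≥ 9.)

|A +̂ A| = 14


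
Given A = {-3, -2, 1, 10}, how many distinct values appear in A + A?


A + A = {a + a' : a, a' ∈ A}; |A| = 4.
General bounds: 2|A| - 1 ≤ |A + A| ≤ |A|(|A|+1)/2, i.e. 7 ≤ |A + A| ≤ 10.
Lower bound 2|A|-1 is attained iff A is an arithmetic progression.
Enumerate sums a + a' for a ≤ a' (symmetric, so this suffices):
a = -3: -3+-3=-6, -3+-2=-5, -3+1=-2, -3+10=7
a = -2: -2+-2=-4, -2+1=-1, -2+10=8
a = 1: 1+1=2, 1+10=11
a = 10: 10+10=20
Distinct sums: {-6, -5, -4, -2, -1, 2, 7, 8, 11, 20}
|A + A| = 10

|A + A| = 10


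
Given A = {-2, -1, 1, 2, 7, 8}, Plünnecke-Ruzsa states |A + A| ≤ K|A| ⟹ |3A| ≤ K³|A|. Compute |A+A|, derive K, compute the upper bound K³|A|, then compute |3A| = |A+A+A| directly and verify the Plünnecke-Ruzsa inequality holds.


|A| = 6.
Step 1: Compute A + A by enumerating all 36 pairs.
A + A = {-4, -3, -2, -1, 0, 1, 2, 3, 4, 5, 6, 7, 8, 9, 10, 14, 15, 16}, so |A + A| = 18.
Step 2: Doubling constant K = |A + A|/|A| = 18/6 = 18/6 ≈ 3.0000.
Step 3: Plünnecke-Ruzsa gives |3A| ≤ K³·|A| = (3.0000)³ · 6 ≈ 162.0000.
Step 4: Compute 3A = A + A + A directly by enumerating all triples (a,b,c) ∈ A³; |3A| = 29.
Step 5: Check 29 ≤ 162.0000? Yes ✓.

K = 18/6, Plünnecke-Ruzsa bound K³|A| ≈ 162.0000, |3A| = 29, inequality holds.


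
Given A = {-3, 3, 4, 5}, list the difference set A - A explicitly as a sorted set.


A - A = {a - a' : a, a' ∈ A}.
Compute a - a' for each ordered pair (a, a'):
a = -3: -3--3=0, -3-3=-6, -3-4=-7, -3-5=-8
a = 3: 3--3=6, 3-3=0, 3-4=-1, 3-5=-2
a = 4: 4--3=7, 4-3=1, 4-4=0, 4-5=-1
a = 5: 5--3=8, 5-3=2, 5-4=1, 5-5=0
Collecting distinct values (and noting 0 appears from a-a):
A - A = {-8, -7, -6, -2, -1, 0, 1, 2, 6, 7, 8}
|A - A| = 11

A - A = {-8, -7, -6, -2, -1, 0, 1, 2, 6, 7, 8}


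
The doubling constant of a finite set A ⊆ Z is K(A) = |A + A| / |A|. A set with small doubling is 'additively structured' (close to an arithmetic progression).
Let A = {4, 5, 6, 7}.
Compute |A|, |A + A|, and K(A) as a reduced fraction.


|A| = 4.
Compute A + A by enumerating all 16 pairs.
A + A = {8, 9, 10, 11, 12, 13, 14}, so |A + A| = 7.
K = |A + A| / |A| = 7/4 (already in lowest terms) ≈ 1.7500.
Reference: AP of size 4 gives K = 7/4 ≈ 1.7500; a fully generic set of size 4 gives K ≈ 2.5000.

|A| = 4, |A + A| = 7, K = 7/4.


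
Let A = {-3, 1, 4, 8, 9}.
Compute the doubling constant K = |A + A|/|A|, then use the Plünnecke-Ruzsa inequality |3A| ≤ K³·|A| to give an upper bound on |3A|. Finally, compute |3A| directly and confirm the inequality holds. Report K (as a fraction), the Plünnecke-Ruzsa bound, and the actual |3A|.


|A| = 5.
Step 1: Compute A + A by enumerating all 25 pairs.
A + A = {-6, -2, 1, 2, 5, 6, 8, 9, 10, 12, 13, 16, 17, 18}, so |A + A| = 14.
Step 2: Doubling constant K = |A + A|/|A| = 14/5 = 14/5 ≈ 2.8000.
Step 3: Plünnecke-Ruzsa gives |3A| ≤ K³·|A| = (2.8000)³ · 5 ≈ 109.7600.
Step 4: Compute 3A = A + A + A directly by enumerating all triples (a,b,c) ∈ A³; |3A| = 27.
Step 5: Check 27 ≤ 109.7600? Yes ✓.

K = 14/5, Plünnecke-Ruzsa bound K³|A| ≈ 109.7600, |3A| = 27, inequality holds.


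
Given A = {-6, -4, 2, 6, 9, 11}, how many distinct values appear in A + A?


A + A = {a + a' : a, a' ∈ A}; |A| = 6.
General bounds: 2|A| - 1 ≤ |A + A| ≤ |A|(|A|+1)/2, i.e. 11 ≤ |A + A| ≤ 21.
Lower bound 2|A|-1 is attained iff A is an arithmetic progression.
Enumerate sums a + a' for a ≤ a' (symmetric, so this suffices):
a = -6: -6+-6=-12, -6+-4=-10, -6+2=-4, -6+6=0, -6+9=3, -6+11=5
a = -4: -4+-4=-8, -4+2=-2, -4+6=2, -4+9=5, -4+11=7
a = 2: 2+2=4, 2+6=8, 2+9=11, 2+11=13
a = 6: 6+6=12, 6+9=15, 6+11=17
a = 9: 9+9=18, 9+11=20
a = 11: 11+11=22
Distinct sums: {-12, -10, -8, -4, -2, 0, 2, 3, 4, 5, 7, 8, 11, 12, 13, 15, 17, 18, 20, 22}
|A + A| = 20

|A + A| = 20


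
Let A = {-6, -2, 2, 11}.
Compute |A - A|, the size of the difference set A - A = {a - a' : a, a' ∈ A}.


A - A = {a - a' : a, a' ∈ A}; |A| = 4.
Bounds: 2|A|-1 ≤ |A - A| ≤ |A|² - |A| + 1, i.e. 7 ≤ |A - A| ≤ 13.
Note: 0 ∈ A - A always (from a - a). The set is symmetric: if d ∈ A - A then -d ∈ A - A.
Enumerate nonzero differences d = a - a' with a > a' (then include -d):
Positive differences: {4, 8, 9, 13, 17}
Full difference set: {0} ∪ (positive diffs) ∪ (negative diffs).
|A - A| = 1 + 2·5 = 11 (matches direct enumeration: 11).

|A - A| = 11


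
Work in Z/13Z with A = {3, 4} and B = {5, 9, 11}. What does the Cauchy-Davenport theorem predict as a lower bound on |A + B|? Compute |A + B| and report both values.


Cauchy-Davenport: |A + B| ≥ min(p, |A| + |B| - 1) for A, B nonempty in Z/pZ.
|A| = 2, |B| = 3, p = 13.
CD lower bound = min(13, 2 + 3 - 1) = min(13, 4) = 4.
Compute A + B mod 13 directly:
a = 3: 3+5=8, 3+9=12, 3+11=1
a = 4: 4+5=9, 4+9=0, 4+11=2
A + B = {0, 1, 2, 8, 9, 12}, so |A + B| = 6.
Verify: 6 ≥ 4? Yes ✓.

CD lower bound = 4, actual |A + B| = 6.


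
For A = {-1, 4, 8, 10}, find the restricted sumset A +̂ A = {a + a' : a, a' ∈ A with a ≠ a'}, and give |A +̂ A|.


Restricted sumset: A +̂ A = {a + a' : a ∈ A, a' ∈ A, a ≠ a'}.
Equivalently, take A + A and drop any sum 2a that is achievable ONLY as a + a for a ∈ A (i.e. sums representable only with equal summands).
Enumerate pairs (a, a') with a < a' (symmetric, so each unordered pair gives one sum; this covers all a ≠ a'):
  -1 + 4 = 3
  -1 + 8 = 7
  -1 + 10 = 9
  4 + 8 = 12
  4 + 10 = 14
  8 + 10 = 18
Collected distinct sums: {3, 7, 9, 12, 14, 18}
|A +̂ A| = 6
(Reference bound: |A +̂ A| ≥ 2|A| - 3 for |A| ≥ 2, with |A| = 4 giving ≥ 5.)

|A +̂ A| = 6


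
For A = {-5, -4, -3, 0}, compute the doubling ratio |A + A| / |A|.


|A| = 4.
Compute A + A by enumerating all 16 pairs.
A + A = {-10, -9, -8, -7, -6, -5, -4, -3, 0}, so |A + A| = 9.
K = |A + A| / |A| = 9/4 (already in lowest terms) ≈ 2.2500.
Reference: AP of size 4 gives K = 7/4 ≈ 1.7500; a fully generic set of size 4 gives K ≈ 2.5000.

|A| = 4, |A + A| = 9, K = 9/4.


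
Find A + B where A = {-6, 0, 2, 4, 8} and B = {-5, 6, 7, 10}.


A + B = {a + b : a ∈ A, b ∈ B}.
Enumerate all |A|·|B| = 5·4 = 20 pairs (a, b) and collect distinct sums.
a = -6: -6+-5=-11, -6+6=0, -6+7=1, -6+10=4
a = 0: 0+-5=-5, 0+6=6, 0+7=7, 0+10=10
a = 2: 2+-5=-3, 2+6=8, 2+7=9, 2+10=12
a = 4: 4+-5=-1, 4+6=10, 4+7=11, 4+10=14
a = 8: 8+-5=3, 8+6=14, 8+7=15, 8+10=18
Collecting distinct sums: A + B = {-11, -5, -3, -1, 0, 1, 3, 4, 6, 7, 8, 9, 10, 11, 12, 14, 15, 18}
|A + B| = 18

A + B = {-11, -5, -3, -1, 0, 1, 3, 4, 6, 7, 8, 9, 10, 11, 12, 14, 15, 18}


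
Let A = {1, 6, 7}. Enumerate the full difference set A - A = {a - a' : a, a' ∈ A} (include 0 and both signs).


A - A = {a - a' : a, a' ∈ A}.
Compute a - a' for each ordered pair (a, a'):
a = 1: 1-1=0, 1-6=-5, 1-7=-6
a = 6: 6-1=5, 6-6=0, 6-7=-1
a = 7: 7-1=6, 7-6=1, 7-7=0
Collecting distinct values (and noting 0 appears from a-a):
A - A = {-6, -5, -1, 0, 1, 5, 6}
|A - A| = 7

A - A = {-6, -5, -1, 0, 1, 5, 6}


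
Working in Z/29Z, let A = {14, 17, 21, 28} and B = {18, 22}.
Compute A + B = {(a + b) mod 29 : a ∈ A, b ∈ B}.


Work in Z/29Z: reduce every sum a + b modulo 29.
Enumerate all 8 pairs:
a = 14: 14+18=3, 14+22=7
a = 17: 17+18=6, 17+22=10
a = 21: 21+18=10, 21+22=14
a = 28: 28+18=17, 28+22=21
Distinct residues collected: {3, 6, 7, 10, 14, 17, 21}
|A + B| = 7 (out of 29 total residues).

A + B = {3, 6, 7, 10, 14, 17, 21}


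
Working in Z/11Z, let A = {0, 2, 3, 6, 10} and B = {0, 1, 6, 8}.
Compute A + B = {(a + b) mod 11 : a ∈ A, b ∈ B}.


Work in Z/11Z: reduce every sum a + b modulo 11.
Enumerate all 20 pairs:
a = 0: 0+0=0, 0+1=1, 0+6=6, 0+8=8
a = 2: 2+0=2, 2+1=3, 2+6=8, 2+8=10
a = 3: 3+0=3, 3+1=4, 3+6=9, 3+8=0
a = 6: 6+0=6, 6+1=7, 6+6=1, 6+8=3
a = 10: 10+0=10, 10+1=0, 10+6=5, 10+8=7
Distinct residues collected: {0, 1, 2, 3, 4, 5, 6, 7, 8, 9, 10}
|A + B| = 11 (out of 11 total residues).

A + B = {0, 1, 2, 3, 4, 5, 6, 7, 8, 9, 10}


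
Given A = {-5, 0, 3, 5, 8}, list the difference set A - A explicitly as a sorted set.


A - A = {a - a' : a, a' ∈ A}.
Compute a - a' for each ordered pair (a, a'):
a = -5: -5--5=0, -5-0=-5, -5-3=-8, -5-5=-10, -5-8=-13
a = 0: 0--5=5, 0-0=0, 0-3=-3, 0-5=-5, 0-8=-8
a = 3: 3--5=8, 3-0=3, 3-3=0, 3-5=-2, 3-8=-5
a = 5: 5--5=10, 5-0=5, 5-3=2, 5-5=0, 5-8=-3
a = 8: 8--5=13, 8-0=8, 8-3=5, 8-5=3, 8-8=0
Collecting distinct values (and noting 0 appears from a-a):
A - A = {-13, -10, -8, -5, -3, -2, 0, 2, 3, 5, 8, 10, 13}
|A - A| = 13

A - A = {-13, -10, -8, -5, -3, -2, 0, 2, 3, 5, 8, 10, 13}


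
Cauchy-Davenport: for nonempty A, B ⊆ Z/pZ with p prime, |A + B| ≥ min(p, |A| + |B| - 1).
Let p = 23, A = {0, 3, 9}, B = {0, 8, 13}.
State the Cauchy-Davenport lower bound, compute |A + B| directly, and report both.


Cauchy-Davenport: |A + B| ≥ min(p, |A| + |B| - 1) for A, B nonempty in Z/pZ.
|A| = 3, |B| = 3, p = 23.
CD lower bound = min(23, 3 + 3 - 1) = min(23, 5) = 5.
Compute A + B mod 23 directly:
a = 0: 0+0=0, 0+8=8, 0+13=13
a = 3: 3+0=3, 3+8=11, 3+13=16
a = 9: 9+0=9, 9+8=17, 9+13=22
A + B = {0, 3, 8, 9, 11, 13, 16, 17, 22}, so |A + B| = 9.
Verify: 9 ≥ 5? Yes ✓.

CD lower bound = 5, actual |A + B| = 9.


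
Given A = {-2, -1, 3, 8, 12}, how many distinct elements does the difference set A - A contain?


A - A = {a - a' : a, a' ∈ A}; |A| = 5.
Bounds: 2|A|-1 ≤ |A - A| ≤ |A|² - |A| + 1, i.e. 9 ≤ |A - A| ≤ 21.
Note: 0 ∈ A - A always (from a - a). The set is symmetric: if d ∈ A - A then -d ∈ A - A.
Enumerate nonzero differences d = a - a' with a > a' (then include -d):
Positive differences: {1, 4, 5, 9, 10, 13, 14}
Full difference set: {0} ∪ (positive diffs) ∪ (negative diffs).
|A - A| = 1 + 2·7 = 15 (matches direct enumeration: 15).

|A - A| = 15


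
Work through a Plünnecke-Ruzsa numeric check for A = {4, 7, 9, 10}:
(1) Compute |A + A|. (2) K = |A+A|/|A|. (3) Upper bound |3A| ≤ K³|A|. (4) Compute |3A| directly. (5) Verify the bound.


|A| = 4.
Step 1: Compute A + A by enumerating all 16 pairs.
A + A = {8, 11, 13, 14, 16, 17, 18, 19, 20}, so |A + A| = 9.
Step 2: Doubling constant K = |A + A|/|A| = 9/4 = 9/4 ≈ 2.2500.
Step 3: Plünnecke-Ruzsa gives |3A| ≤ K³·|A| = (2.2500)³ · 4 ≈ 45.5625.
Step 4: Compute 3A = A + A + A directly by enumerating all triples (a,b,c) ∈ A³; |3A| = 15.
Step 5: Check 15 ≤ 45.5625? Yes ✓.

K = 9/4, Plünnecke-Ruzsa bound K³|A| ≈ 45.5625, |3A| = 15, inequality holds.


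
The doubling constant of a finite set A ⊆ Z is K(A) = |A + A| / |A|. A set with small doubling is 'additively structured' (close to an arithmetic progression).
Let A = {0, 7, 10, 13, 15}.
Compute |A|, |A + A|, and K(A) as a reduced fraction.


|A| = 5.
Compute A + A by enumerating all 25 pairs.
A + A = {0, 7, 10, 13, 14, 15, 17, 20, 22, 23, 25, 26, 28, 30}, so |A + A| = 14.
K = |A + A| / |A| = 14/5 (already in lowest terms) ≈ 2.8000.
Reference: AP of size 5 gives K = 9/5 ≈ 1.8000; a fully generic set of size 5 gives K ≈ 3.0000.

|A| = 5, |A + A| = 14, K = 14/5.


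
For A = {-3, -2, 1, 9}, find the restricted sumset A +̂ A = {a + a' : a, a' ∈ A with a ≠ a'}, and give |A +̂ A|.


Restricted sumset: A +̂ A = {a + a' : a ∈ A, a' ∈ A, a ≠ a'}.
Equivalently, take A + A and drop any sum 2a that is achievable ONLY as a + a for a ∈ A (i.e. sums representable only with equal summands).
Enumerate pairs (a, a') with a < a' (symmetric, so each unordered pair gives one sum; this covers all a ≠ a'):
  -3 + -2 = -5
  -3 + 1 = -2
  -3 + 9 = 6
  -2 + 1 = -1
  -2 + 9 = 7
  1 + 9 = 10
Collected distinct sums: {-5, -2, -1, 6, 7, 10}
|A +̂ A| = 6
(Reference bound: |A +̂ A| ≥ 2|A| - 3 for |A| ≥ 2, with |A| = 4 giving ≥ 5.)

|A +̂ A| = 6


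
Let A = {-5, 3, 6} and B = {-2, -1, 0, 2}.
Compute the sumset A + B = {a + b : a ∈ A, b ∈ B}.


A + B = {a + b : a ∈ A, b ∈ B}.
Enumerate all |A|·|B| = 3·4 = 12 pairs (a, b) and collect distinct sums.
a = -5: -5+-2=-7, -5+-1=-6, -5+0=-5, -5+2=-3
a = 3: 3+-2=1, 3+-1=2, 3+0=3, 3+2=5
a = 6: 6+-2=4, 6+-1=5, 6+0=6, 6+2=8
Collecting distinct sums: A + B = {-7, -6, -5, -3, 1, 2, 3, 4, 5, 6, 8}
|A + B| = 11

A + B = {-7, -6, -5, -3, 1, 2, 3, 4, 5, 6, 8}


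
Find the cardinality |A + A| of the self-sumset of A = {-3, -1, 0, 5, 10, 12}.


A + A = {a + a' : a, a' ∈ A}; |A| = 6.
General bounds: 2|A| - 1 ≤ |A + A| ≤ |A|(|A|+1)/2, i.e. 11 ≤ |A + A| ≤ 21.
Lower bound 2|A|-1 is attained iff A is an arithmetic progression.
Enumerate sums a + a' for a ≤ a' (symmetric, so this suffices):
a = -3: -3+-3=-6, -3+-1=-4, -3+0=-3, -3+5=2, -3+10=7, -3+12=9
a = -1: -1+-1=-2, -1+0=-1, -1+5=4, -1+10=9, -1+12=11
a = 0: 0+0=0, 0+5=5, 0+10=10, 0+12=12
a = 5: 5+5=10, 5+10=15, 5+12=17
a = 10: 10+10=20, 10+12=22
a = 12: 12+12=24
Distinct sums: {-6, -4, -3, -2, -1, 0, 2, 4, 5, 7, 9, 10, 11, 12, 15, 17, 20, 22, 24}
|A + A| = 19

|A + A| = 19


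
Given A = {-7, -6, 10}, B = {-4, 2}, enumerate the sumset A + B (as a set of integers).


A + B = {a + b : a ∈ A, b ∈ B}.
Enumerate all |A|·|B| = 3·2 = 6 pairs (a, b) and collect distinct sums.
a = -7: -7+-4=-11, -7+2=-5
a = -6: -6+-4=-10, -6+2=-4
a = 10: 10+-4=6, 10+2=12
Collecting distinct sums: A + B = {-11, -10, -5, -4, 6, 12}
|A + B| = 6

A + B = {-11, -10, -5, -4, 6, 12}


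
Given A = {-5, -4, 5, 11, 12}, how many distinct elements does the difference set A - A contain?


A - A = {a - a' : a, a' ∈ A}; |A| = 5.
Bounds: 2|A|-1 ≤ |A - A| ≤ |A|² - |A| + 1, i.e. 9 ≤ |A - A| ≤ 21.
Note: 0 ∈ A - A always (from a - a). The set is symmetric: if d ∈ A - A then -d ∈ A - A.
Enumerate nonzero differences d = a - a' with a > a' (then include -d):
Positive differences: {1, 6, 7, 9, 10, 15, 16, 17}
Full difference set: {0} ∪ (positive diffs) ∪ (negative diffs).
|A - A| = 1 + 2·8 = 17 (matches direct enumeration: 17).

|A - A| = 17


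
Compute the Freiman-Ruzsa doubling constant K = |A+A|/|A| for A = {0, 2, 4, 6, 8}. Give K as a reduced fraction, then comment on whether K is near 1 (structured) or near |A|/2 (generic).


|A| = 5.
Compute A + A by enumerating all 25 pairs.
A + A = {0, 2, 4, 6, 8, 10, 12, 14, 16}, so |A + A| = 9.
K = |A + A| / |A| = 9/5 (already in lowest terms) ≈ 1.8000.
Reference: AP of size 5 gives K = 9/5 ≈ 1.8000; a fully generic set of size 5 gives K ≈ 3.0000.

|A| = 5, |A + A| = 9, K = 9/5.


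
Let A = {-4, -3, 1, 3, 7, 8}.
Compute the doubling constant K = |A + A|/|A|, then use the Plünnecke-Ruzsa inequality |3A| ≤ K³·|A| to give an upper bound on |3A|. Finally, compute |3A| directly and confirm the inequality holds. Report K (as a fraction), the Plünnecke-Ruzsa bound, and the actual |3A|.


|A| = 6.
Step 1: Compute A + A by enumerating all 36 pairs.
A + A = {-8, -7, -6, -3, -2, -1, 0, 2, 3, 4, 5, 6, 8, 9, 10, 11, 14, 15, 16}, so |A + A| = 19.
Step 2: Doubling constant K = |A + A|/|A| = 19/6 = 19/6 ≈ 3.1667.
Step 3: Plünnecke-Ruzsa gives |3A| ≤ K³·|A| = (3.1667)³ · 6 ≈ 190.5278.
Step 4: Compute 3A = A + A + A directly by enumerating all triples (a,b,c) ∈ A³; |3A| = 35.
Step 5: Check 35 ≤ 190.5278? Yes ✓.

K = 19/6, Plünnecke-Ruzsa bound K³|A| ≈ 190.5278, |3A| = 35, inequality holds.


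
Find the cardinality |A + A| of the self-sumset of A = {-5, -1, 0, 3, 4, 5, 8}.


A + A = {a + a' : a, a' ∈ A}; |A| = 7.
General bounds: 2|A| - 1 ≤ |A + A| ≤ |A|(|A|+1)/2, i.e. 13 ≤ |A + A| ≤ 28.
Lower bound 2|A|-1 is attained iff A is an arithmetic progression.
Enumerate sums a + a' for a ≤ a' (symmetric, so this suffices):
a = -5: -5+-5=-10, -5+-1=-6, -5+0=-5, -5+3=-2, -5+4=-1, -5+5=0, -5+8=3
a = -1: -1+-1=-2, -1+0=-1, -1+3=2, -1+4=3, -1+5=4, -1+8=7
a = 0: 0+0=0, 0+3=3, 0+4=4, 0+5=5, 0+8=8
a = 3: 3+3=6, 3+4=7, 3+5=8, 3+8=11
a = 4: 4+4=8, 4+5=9, 4+8=12
a = 5: 5+5=10, 5+8=13
a = 8: 8+8=16
Distinct sums: {-10, -6, -5, -2, -1, 0, 2, 3, 4, 5, 6, 7, 8, 9, 10, 11, 12, 13, 16}
|A + A| = 19

|A + A| = 19


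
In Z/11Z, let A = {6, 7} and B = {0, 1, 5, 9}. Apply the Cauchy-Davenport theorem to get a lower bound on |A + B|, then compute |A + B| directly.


Cauchy-Davenport: |A + B| ≥ min(p, |A| + |B| - 1) for A, B nonempty in Z/pZ.
|A| = 2, |B| = 4, p = 11.
CD lower bound = min(11, 2 + 4 - 1) = min(11, 5) = 5.
Compute A + B mod 11 directly:
a = 6: 6+0=6, 6+1=7, 6+5=0, 6+9=4
a = 7: 7+0=7, 7+1=8, 7+5=1, 7+9=5
A + B = {0, 1, 4, 5, 6, 7, 8}, so |A + B| = 7.
Verify: 7 ≥ 5? Yes ✓.

CD lower bound = 5, actual |A + B| = 7.


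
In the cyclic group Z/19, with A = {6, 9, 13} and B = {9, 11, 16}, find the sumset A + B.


Work in Z/19Z: reduce every sum a + b modulo 19.
Enumerate all 9 pairs:
a = 6: 6+9=15, 6+11=17, 6+16=3
a = 9: 9+9=18, 9+11=1, 9+16=6
a = 13: 13+9=3, 13+11=5, 13+16=10
Distinct residues collected: {1, 3, 5, 6, 10, 15, 17, 18}
|A + B| = 8 (out of 19 total residues).

A + B = {1, 3, 5, 6, 10, 15, 17, 18}


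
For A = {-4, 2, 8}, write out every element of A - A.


A - A = {a - a' : a, a' ∈ A}.
Compute a - a' for each ordered pair (a, a'):
a = -4: -4--4=0, -4-2=-6, -4-8=-12
a = 2: 2--4=6, 2-2=0, 2-8=-6
a = 8: 8--4=12, 8-2=6, 8-8=0
Collecting distinct values (and noting 0 appears from a-a):
A - A = {-12, -6, 0, 6, 12}
|A - A| = 5

A - A = {-12, -6, 0, 6, 12}


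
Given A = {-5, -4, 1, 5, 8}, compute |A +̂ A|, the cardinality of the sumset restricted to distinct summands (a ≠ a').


Restricted sumset: A +̂ A = {a + a' : a ∈ A, a' ∈ A, a ≠ a'}.
Equivalently, take A + A and drop any sum 2a that is achievable ONLY as a + a for a ∈ A (i.e. sums representable only with equal summands).
Enumerate pairs (a, a') with a < a' (symmetric, so each unordered pair gives one sum; this covers all a ≠ a'):
  -5 + -4 = -9
  -5 + 1 = -4
  -5 + 5 = 0
  -5 + 8 = 3
  -4 + 1 = -3
  -4 + 5 = 1
  -4 + 8 = 4
  1 + 5 = 6
  1 + 8 = 9
  5 + 8 = 13
Collected distinct sums: {-9, -4, -3, 0, 1, 3, 4, 6, 9, 13}
|A +̂ A| = 10
(Reference bound: |A +̂ A| ≥ 2|A| - 3 for |A| ≥ 2, with |A| = 5 giving ≥ 7.)

|A +̂ A| = 10


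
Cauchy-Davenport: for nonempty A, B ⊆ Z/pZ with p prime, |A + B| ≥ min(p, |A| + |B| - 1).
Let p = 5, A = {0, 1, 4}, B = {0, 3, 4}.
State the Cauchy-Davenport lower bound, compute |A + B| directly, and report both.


Cauchy-Davenport: |A + B| ≥ min(p, |A| + |B| - 1) for A, B nonempty in Z/pZ.
|A| = 3, |B| = 3, p = 5.
CD lower bound = min(5, 3 + 3 - 1) = min(5, 5) = 5.
Compute A + B mod 5 directly:
a = 0: 0+0=0, 0+3=3, 0+4=4
a = 1: 1+0=1, 1+3=4, 1+4=0
a = 4: 4+0=4, 4+3=2, 4+4=3
A + B = {0, 1, 2, 3, 4}, so |A + B| = 5.
Verify: 5 ≥ 5? Yes ✓.

CD lower bound = 5, actual |A + B| = 5.


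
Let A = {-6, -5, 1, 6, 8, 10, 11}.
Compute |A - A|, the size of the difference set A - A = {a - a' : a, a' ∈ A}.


A - A = {a - a' : a, a' ∈ A}; |A| = 7.
Bounds: 2|A|-1 ≤ |A - A| ≤ |A|² - |A| + 1, i.e. 13 ≤ |A - A| ≤ 43.
Note: 0 ∈ A - A always (from a - a). The set is symmetric: if d ∈ A - A then -d ∈ A - A.
Enumerate nonzero differences d = a - a' with a > a' (then include -d):
Positive differences: {1, 2, 3, 4, 5, 6, 7, 9, 10, 11, 12, 13, 14, 15, 16, 17}
Full difference set: {0} ∪ (positive diffs) ∪ (negative diffs).
|A - A| = 1 + 2·16 = 33 (matches direct enumeration: 33).

|A - A| = 33


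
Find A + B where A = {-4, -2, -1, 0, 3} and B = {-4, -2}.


A + B = {a + b : a ∈ A, b ∈ B}.
Enumerate all |A|·|B| = 5·2 = 10 pairs (a, b) and collect distinct sums.
a = -4: -4+-4=-8, -4+-2=-6
a = -2: -2+-4=-6, -2+-2=-4
a = -1: -1+-4=-5, -1+-2=-3
a = 0: 0+-4=-4, 0+-2=-2
a = 3: 3+-4=-1, 3+-2=1
Collecting distinct sums: A + B = {-8, -6, -5, -4, -3, -2, -1, 1}
|A + B| = 8

A + B = {-8, -6, -5, -4, -3, -2, -1, 1}


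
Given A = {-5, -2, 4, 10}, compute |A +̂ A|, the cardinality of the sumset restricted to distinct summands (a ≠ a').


Restricted sumset: A +̂ A = {a + a' : a ∈ A, a' ∈ A, a ≠ a'}.
Equivalently, take A + A and drop any sum 2a that is achievable ONLY as a + a for a ∈ A (i.e. sums representable only with equal summands).
Enumerate pairs (a, a') with a < a' (symmetric, so each unordered pair gives one sum; this covers all a ≠ a'):
  -5 + -2 = -7
  -5 + 4 = -1
  -5 + 10 = 5
  -2 + 4 = 2
  -2 + 10 = 8
  4 + 10 = 14
Collected distinct sums: {-7, -1, 2, 5, 8, 14}
|A +̂ A| = 6
(Reference bound: |A +̂ A| ≥ 2|A| - 3 for |A| ≥ 2, with |A| = 4 giving ≥ 5.)

|A +̂ A| = 6


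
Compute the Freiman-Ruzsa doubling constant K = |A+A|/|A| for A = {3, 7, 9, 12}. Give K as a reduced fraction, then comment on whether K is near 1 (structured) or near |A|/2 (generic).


|A| = 4.
Compute A + A by enumerating all 16 pairs.
A + A = {6, 10, 12, 14, 15, 16, 18, 19, 21, 24}, so |A + A| = 10.
K = |A + A| / |A| = 10/4 = 5/2 ≈ 2.5000.
Reference: AP of size 4 gives K = 7/4 ≈ 1.7500; a fully generic set of size 4 gives K ≈ 2.5000.

|A| = 4, |A + A| = 10, K = 10/4 = 5/2.


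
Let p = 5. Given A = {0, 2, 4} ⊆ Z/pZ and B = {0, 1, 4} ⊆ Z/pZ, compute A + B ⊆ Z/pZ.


Work in Z/5Z: reduce every sum a + b modulo 5.
Enumerate all 9 pairs:
a = 0: 0+0=0, 0+1=1, 0+4=4
a = 2: 2+0=2, 2+1=3, 2+4=1
a = 4: 4+0=4, 4+1=0, 4+4=3
Distinct residues collected: {0, 1, 2, 3, 4}
|A + B| = 5 (out of 5 total residues).

A + B = {0, 1, 2, 3, 4}


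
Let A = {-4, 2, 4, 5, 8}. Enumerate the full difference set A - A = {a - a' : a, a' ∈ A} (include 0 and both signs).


A - A = {a - a' : a, a' ∈ A}.
Compute a - a' for each ordered pair (a, a'):
a = -4: -4--4=0, -4-2=-6, -4-4=-8, -4-5=-9, -4-8=-12
a = 2: 2--4=6, 2-2=0, 2-4=-2, 2-5=-3, 2-8=-6
a = 4: 4--4=8, 4-2=2, 4-4=0, 4-5=-1, 4-8=-4
a = 5: 5--4=9, 5-2=3, 5-4=1, 5-5=0, 5-8=-3
a = 8: 8--4=12, 8-2=6, 8-4=4, 8-5=3, 8-8=0
Collecting distinct values (and noting 0 appears from a-a):
A - A = {-12, -9, -8, -6, -4, -3, -2, -1, 0, 1, 2, 3, 4, 6, 8, 9, 12}
|A - A| = 17

A - A = {-12, -9, -8, -6, -4, -3, -2, -1, 0, 1, 2, 3, 4, 6, 8, 9, 12}


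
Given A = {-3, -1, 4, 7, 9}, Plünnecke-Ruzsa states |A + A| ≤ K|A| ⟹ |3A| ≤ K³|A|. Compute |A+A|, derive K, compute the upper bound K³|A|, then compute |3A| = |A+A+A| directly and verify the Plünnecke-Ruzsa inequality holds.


|A| = 5.
Step 1: Compute A + A by enumerating all 25 pairs.
A + A = {-6, -4, -2, 1, 3, 4, 6, 8, 11, 13, 14, 16, 18}, so |A + A| = 13.
Step 2: Doubling constant K = |A + A|/|A| = 13/5 = 13/5 ≈ 2.6000.
Step 3: Plünnecke-Ruzsa gives |3A| ≤ K³·|A| = (2.6000)³ · 5 ≈ 87.8800.
Step 4: Compute 3A = A + A + A directly by enumerating all triples (a,b,c) ∈ A³; |3A| = 25.
Step 5: Check 25 ≤ 87.8800? Yes ✓.

K = 13/5, Plünnecke-Ruzsa bound K³|A| ≈ 87.8800, |3A| = 25, inequality holds.


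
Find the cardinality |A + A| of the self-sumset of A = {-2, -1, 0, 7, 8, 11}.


A + A = {a + a' : a, a' ∈ A}; |A| = 6.
General bounds: 2|A| - 1 ≤ |A + A| ≤ |A|(|A|+1)/2, i.e. 11 ≤ |A + A| ≤ 21.
Lower bound 2|A|-1 is attained iff A is an arithmetic progression.
Enumerate sums a + a' for a ≤ a' (symmetric, so this suffices):
a = -2: -2+-2=-4, -2+-1=-3, -2+0=-2, -2+7=5, -2+8=6, -2+11=9
a = -1: -1+-1=-2, -1+0=-1, -1+7=6, -1+8=7, -1+11=10
a = 0: 0+0=0, 0+7=7, 0+8=8, 0+11=11
a = 7: 7+7=14, 7+8=15, 7+11=18
a = 8: 8+8=16, 8+11=19
a = 11: 11+11=22
Distinct sums: {-4, -3, -2, -1, 0, 5, 6, 7, 8, 9, 10, 11, 14, 15, 16, 18, 19, 22}
|A + A| = 18

|A + A| = 18


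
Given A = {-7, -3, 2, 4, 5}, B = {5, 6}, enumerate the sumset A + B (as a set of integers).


A + B = {a + b : a ∈ A, b ∈ B}.
Enumerate all |A|·|B| = 5·2 = 10 pairs (a, b) and collect distinct sums.
a = -7: -7+5=-2, -7+6=-1
a = -3: -3+5=2, -3+6=3
a = 2: 2+5=7, 2+6=8
a = 4: 4+5=9, 4+6=10
a = 5: 5+5=10, 5+6=11
Collecting distinct sums: A + B = {-2, -1, 2, 3, 7, 8, 9, 10, 11}
|A + B| = 9

A + B = {-2, -1, 2, 3, 7, 8, 9, 10, 11}


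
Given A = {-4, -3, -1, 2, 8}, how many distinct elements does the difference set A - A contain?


A - A = {a - a' : a, a' ∈ A}; |A| = 5.
Bounds: 2|A|-1 ≤ |A - A| ≤ |A|² - |A| + 1, i.e. 9 ≤ |A - A| ≤ 21.
Note: 0 ∈ A - A always (from a - a). The set is symmetric: if d ∈ A - A then -d ∈ A - A.
Enumerate nonzero differences d = a - a' with a > a' (then include -d):
Positive differences: {1, 2, 3, 5, 6, 9, 11, 12}
Full difference set: {0} ∪ (positive diffs) ∪ (negative diffs).
|A - A| = 1 + 2·8 = 17 (matches direct enumeration: 17).

|A - A| = 17


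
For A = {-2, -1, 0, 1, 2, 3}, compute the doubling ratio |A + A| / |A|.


|A| = 6.
Compute A + A by enumerating all 36 pairs.
A + A = {-4, -3, -2, -1, 0, 1, 2, 3, 4, 5, 6}, so |A + A| = 11.
K = |A + A| / |A| = 11/6 (already in lowest terms) ≈ 1.8333.
Reference: AP of size 6 gives K = 11/6 ≈ 1.8333; a fully generic set of size 6 gives K ≈ 3.5000.

|A| = 6, |A + A| = 11, K = 11/6.


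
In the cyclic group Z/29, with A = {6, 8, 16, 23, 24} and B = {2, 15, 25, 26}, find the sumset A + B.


Work in Z/29Z: reduce every sum a + b modulo 29.
Enumerate all 20 pairs:
a = 6: 6+2=8, 6+15=21, 6+25=2, 6+26=3
a = 8: 8+2=10, 8+15=23, 8+25=4, 8+26=5
a = 16: 16+2=18, 16+15=2, 16+25=12, 16+26=13
a = 23: 23+2=25, 23+15=9, 23+25=19, 23+26=20
a = 24: 24+2=26, 24+15=10, 24+25=20, 24+26=21
Distinct residues collected: {2, 3, 4, 5, 8, 9, 10, 12, 13, 18, 19, 20, 21, 23, 25, 26}
|A + B| = 16 (out of 29 total residues).

A + B = {2, 3, 4, 5, 8, 9, 10, 12, 13, 18, 19, 20, 21, 23, 25, 26}


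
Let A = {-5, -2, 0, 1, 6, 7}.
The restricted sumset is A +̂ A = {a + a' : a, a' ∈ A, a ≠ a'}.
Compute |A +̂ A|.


Restricted sumset: A +̂ A = {a + a' : a ∈ A, a' ∈ A, a ≠ a'}.
Equivalently, take A + A and drop any sum 2a that is achievable ONLY as a + a for a ∈ A (i.e. sums representable only with equal summands).
Enumerate pairs (a, a') with a < a' (symmetric, so each unordered pair gives one sum; this covers all a ≠ a'):
  -5 + -2 = -7
  -5 + 0 = -5
  -5 + 1 = -4
  -5 + 6 = 1
  -5 + 7 = 2
  -2 + 0 = -2
  -2 + 1 = -1
  -2 + 6 = 4
  -2 + 7 = 5
  0 + 1 = 1
  0 + 6 = 6
  0 + 7 = 7
  1 + 6 = 7
  1 + 7 = 8
  6 + 7 = 13
Collected distinct sums: {-7, -5, -4, -2, -1, 1, 2, 4, 5, 6, 7, 8, 13}
|A +̂ A| = 13
(Reference bound: |A +̂ A| ≥ 2|A| - 3 for |A| ≥ 2, with |A| = 6 giving ≥ 9.)

|A +̂ A| = 13


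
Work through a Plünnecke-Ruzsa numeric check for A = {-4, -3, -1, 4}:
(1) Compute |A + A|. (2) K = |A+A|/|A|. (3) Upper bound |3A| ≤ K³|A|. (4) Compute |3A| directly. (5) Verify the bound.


|A| = 4.
Step 1: Compute A + A by enumerating all 16 pairs.
A + A = {-8, -7, -6, -5, -4, -2, 0, 1, 3, 8}, so |A + A| = 10.
Step 2: Doubling constant K = |A + A|/|A| = 10/4 = 10/4 ≈ 2.5000.
Step 3: Plünnecke-Ruzsa gives |3A| ≤ K³·|A| = (2.5000)³ · 4 ≈ 62.5000.
Step 4: Compute 3A = A + A + A directly by enumerating all triples (a,b,c) ∈ A³; |3A| = 18.
Step 5: Check 18 ≤ 62.5000? Yes ✓.

K = 10/4, Plünnecke-Ruzsa bound K³|A| ≈ 62.5000, |3A| = 18, inequality holds.


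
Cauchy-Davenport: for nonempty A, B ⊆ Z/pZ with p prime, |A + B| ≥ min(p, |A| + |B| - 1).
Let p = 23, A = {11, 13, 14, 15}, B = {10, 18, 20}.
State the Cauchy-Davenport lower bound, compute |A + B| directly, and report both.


Cauchy-Davenport: |A + B| ≥ min(p, |A| + |B| - 1) for A, B nonempty in Z/pZ.
|A| = 4, |B| = 3, p = 23.
CD lower bound = min(23, 4 + 3 - 1) = min(23, 6) = 6.
Compute A + B mod 23 directly:
a = 11: 11+10=21, 11+18=6, 11+20=8
a = 13: 13+10=0, 13+18=8, 13+20=10
a = 14: 14+10=1, 14+18=9, 14+20=11
a = 15: 15+10=2, 15+18=10, 15+20=12
A + B = {0, 1, 2, 6, 8, 9, 10, 11, 12, 21}, so |A + B| = 10.
Verify: 10 ≥ 6? Yes ✓.

CD lower bound = 6, actual |A + B| = 10.


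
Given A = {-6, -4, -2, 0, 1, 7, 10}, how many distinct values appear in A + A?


A + A = {a + a' : a, a' ∈ A}; |A| = 7.
General bounds: 2|A| - 1 ≤ |A + A| ≤ |A|(|A|+1)/2, i.e. 13 ≤ |A + A| ≤ 28.
Lower bound 2|A|-1 is attained iff A is an arithmetic progression.
Enumerate sums a + a' for a ≤ a' (symmetric, so this suffices):
a = -6: -6+-6=-12, -6+-4=-10, -6+-2=-8, -6+0=-6, -6+1=-5, -6+7=1, -6+10=4
a = -4: -4+-4=-8, -4+-2=-6, -4+0=-4, -4+1=-3, -4+7=3, -4+10=6
a = -2: -2+-2=-4, -2+0=-2, -2+1=-1, -2+7=5, -2+10=8
a = 0: 0+0=0, 0+1=1, 0+7=7, 0+10=10
a = 1: 1+1=2, 1+7=8, 1+10=11
a = 7: 7+7=14, 7+10=17
a = 10: 10+10=20
Distinct sums: {-12, -10, -8, -6, -5, -4, -3, -2, -1, 0, 1, 2, 3, 4, 5, 6, 7, 8, 10, 11, 14, 17, 20}
|A + A| = 23

|A + A| = 23


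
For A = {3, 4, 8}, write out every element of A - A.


A - A = {a - a' : a, a' ∈ A}.
Compute a - a' for each ordered pair (a, a'):
a = 3: 3-3=0, 3-4=-1, 3-8=-5
a = 4: 4-3=1, 4-4=0, 4-8=-4
a = 8: 8-3=5, 8-4=4, 8-8=0
Collecting distinct values (and noting 0 appears from a-a):
A - A = {-5, -4, -1, 0, 1, 4, 5}
|A - A| = 7

A - A = {-5, -4, -1, 0, 1, 4, 5}


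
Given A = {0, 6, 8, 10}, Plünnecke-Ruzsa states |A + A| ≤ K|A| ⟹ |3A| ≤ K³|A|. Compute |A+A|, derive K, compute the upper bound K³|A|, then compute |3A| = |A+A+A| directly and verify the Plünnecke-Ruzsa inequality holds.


|A| = 4.
Step 1: Compute A + A by enumerating all 16 pairs.
A + A = {0, 6, 8, 10, 12, 14, 16, 18, 20}, so |A + A| = 9.
Step 2: Doubling constant K = |A + A|/|A| = 9/4 = 9/4 ≈ 2.2500.
Step 3: Plünnecke-Ruzsa gives |3A| ≤ K³·|A| = (2.2500)³ · 4 ≈ 45.5625.
Step 4: Compute 3A = A + A + A directly by enumerating all triples (a,b,c) ∈ A³; |3A| = 14.
Step 5: Check 14 ≤ 45.5625? Yes ✓.

K = 9/4, Plünnecke-Ruzsa bound K³|A| ≈ 45.5625, |3A| = 14, inequality holds.


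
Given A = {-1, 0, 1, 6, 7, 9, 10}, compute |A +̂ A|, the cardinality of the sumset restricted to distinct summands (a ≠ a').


Restricted sumset: A +̂ A = {a + a' : a ∈ A, a' ∈ A, a ≠ a'}.
Equivalently, take A + A and drop any sum 2a that is achievable ONLY as a + a for a ∈ A (i.e. sums representable only with equal summands).
Enumerate pairs (a, a') with a < a' (symmetric, so each unordered pair gives one sum; this covers all a ≠ a'):
  -1 + 0 = -1
  -1 + 1 = 0
  -1 + 6 = 5
  -1 + 7 = 6
  -1 + 9 = 8
  -1 + 10 = 9
  0 + 1 = 1
  0 + 6 = 6
  0 + 7 = 7
  0 + 9 = 9
  0 + 10 = 10
  1 + 6 = 7
  1 + 7 = 8
  1 + 9 = 10
  1 + 10 = 11
  6 + 7 = 13
  6 + 9 = 15
  6 + 10 = 16
  7 + 9 = 16
  7 + 10 = 17
  9 + 10 = 19
Collected distinct sums: {-1, 0, 1, 5, 6, 7, 8, 9, 10, 11, 13, 15, 16, 17, 19}
|A +̂ A| = 15
(Reference bound: |A +̂ A| ≥ 2|A| - 3 for |A| ≥ 2, with |A| = 7 giving ≥ 11.)

|A +̂ A| = 15


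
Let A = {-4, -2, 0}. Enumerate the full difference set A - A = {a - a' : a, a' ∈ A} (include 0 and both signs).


A - A = {a - a' : a, a' ∈ A}.
Compute a - a' for each ordered pair (a, a'):
a = -4: -4--4=0, -4--2=-2, -4-0=-4
a = -2: -2--4=2, -2--2=0, -2-0=-2
a = 0: 0--4=4, 0--2=2, 0-0=0
Collecting distinct values (and noting 0 appears from a-a):
A - A = {-4, -2, 0, 2, 4}
|A - A| = 5

A - A = {-4, -2, 0, 2, 4}


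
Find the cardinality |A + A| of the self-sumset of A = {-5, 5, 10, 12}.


A + A = {a + a' : a, a' ∈ A}; |A| = 4.
General bounds: 2|A| - 1 ≤ |A + A| ≤ |A|(|A|+1)/2, i.e. 7 ≤ |A + A| ≤ 10.
Lower bound 2|A|-1 is attained iff A is an arithmetic progression.
Enumerate sums a + a' for a ≤ a' (symmetric, so this suffices):
a = -5: -5+-5=-10, -5+5=0, -5+10=5, -5+12=7
a = 5: 5+5=10, 5+10=15, 5+12=17
a = 10: 10+10=20, 10+12=22
a = 12: 12+12=24
Distinct sums: {-10, 0, 5, 7, 10, 15, 17, 20, 22, 24}
|A + A| = 10

|A + A| = 10


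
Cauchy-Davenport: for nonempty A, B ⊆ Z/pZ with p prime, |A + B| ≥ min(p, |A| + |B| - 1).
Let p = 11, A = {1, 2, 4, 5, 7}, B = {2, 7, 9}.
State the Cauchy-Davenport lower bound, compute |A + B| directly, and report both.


Cauchy-Davenport: |A + B| ≥ min(p, |A| + |B| - 1) for A, B nonempty in Z/pZ.
|A| = 5, |B| = 3, p = 11.
CD lower bound = min(11, 5 + 3 - 1) = min(11, 7) = 7.
Compute A + B mod 11 directly:
a = 1: 1+2=3, 1+7=8, 1+9=10
a = 2: 2+2=4, 2+7=9, 2+9=0
a = 4: 4+2=6, 4+7=0, 4+9=2
a = 5: 5+2=7, 5+7=1, 5+9=3
a = 7: 7+2=9, 7+7=3, 7+9=5
A + B = {0, 1, 2, 3, 4, 5, 6, 7, 8, 9, 10}, so |A + B| = 11.
Verify: 11 ≥ 7? Yes ✓.

CD lower bound = 7, actual |A + B| = 11.
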